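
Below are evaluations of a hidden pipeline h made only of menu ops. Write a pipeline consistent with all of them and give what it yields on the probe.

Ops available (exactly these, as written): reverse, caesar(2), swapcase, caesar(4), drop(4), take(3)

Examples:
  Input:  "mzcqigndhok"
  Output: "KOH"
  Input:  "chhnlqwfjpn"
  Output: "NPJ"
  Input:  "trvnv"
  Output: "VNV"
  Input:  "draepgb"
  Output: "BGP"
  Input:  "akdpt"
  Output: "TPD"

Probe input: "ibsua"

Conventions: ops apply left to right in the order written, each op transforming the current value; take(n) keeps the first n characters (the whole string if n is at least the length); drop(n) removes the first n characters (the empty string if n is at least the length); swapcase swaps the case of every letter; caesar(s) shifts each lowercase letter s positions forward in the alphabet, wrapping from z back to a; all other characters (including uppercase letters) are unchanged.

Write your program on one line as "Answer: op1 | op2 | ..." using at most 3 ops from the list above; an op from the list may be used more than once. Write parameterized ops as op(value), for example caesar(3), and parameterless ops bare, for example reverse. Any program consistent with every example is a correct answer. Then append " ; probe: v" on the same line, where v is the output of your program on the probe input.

swapcase | reverse | take(3) ; probe: "AUS"

Check, running the answer program on each example:
  "mzcqigndhok" -> "MZCQIGNDHOK" -> "KOHDNGIQCZM" -> "KOH"
  "chhnlqwfjpn" -> "CHHNLQWFJPN" -> "NPJFWQLNHHC" -> "NPJ"
  "trvnv" -> "TRVNV" -> "VNVRT" -> "VNV"
  "draepgb" -> "DRAEPGB" -> "BGPEARD" -> "BGP"
  "akdpt" -> "AKDPT" -> "TPDKA" -> "TPD"
  probe: "ibsua" -> "IBSUA" -> "AUSBI" -> "AUS"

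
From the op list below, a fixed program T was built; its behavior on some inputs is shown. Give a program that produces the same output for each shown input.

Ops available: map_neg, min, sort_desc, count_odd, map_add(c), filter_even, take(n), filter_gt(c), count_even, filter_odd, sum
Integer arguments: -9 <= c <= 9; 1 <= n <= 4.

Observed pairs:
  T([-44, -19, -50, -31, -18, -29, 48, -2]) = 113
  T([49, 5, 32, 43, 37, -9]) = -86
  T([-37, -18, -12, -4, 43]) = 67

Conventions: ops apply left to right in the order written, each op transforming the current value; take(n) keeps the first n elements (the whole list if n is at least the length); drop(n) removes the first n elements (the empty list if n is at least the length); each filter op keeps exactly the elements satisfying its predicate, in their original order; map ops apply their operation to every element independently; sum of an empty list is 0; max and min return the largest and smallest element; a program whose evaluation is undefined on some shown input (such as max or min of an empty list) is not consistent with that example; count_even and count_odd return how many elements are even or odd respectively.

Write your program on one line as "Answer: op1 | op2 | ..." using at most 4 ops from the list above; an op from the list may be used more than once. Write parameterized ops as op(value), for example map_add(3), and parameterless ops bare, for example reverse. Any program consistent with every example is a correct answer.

map_neg | take(3) | sum

Check, running the answer program on each example:
  [-44, -19, -50, -31, -18, -29, 48, -2] -> [44, 19, 50, 31, 18, 29, -48, 2] -> [44, 19, 50] -> 113
  [49, 5, 32, 43, 37, -9] -> [-49, -5, -32, -43, -37, 9] -> [-49, -5, -32] -> -86
  [-37, -18, -12, -4, 43] -> [37, 18, 12, 4, -43] -> [37, 18, 12] -> 67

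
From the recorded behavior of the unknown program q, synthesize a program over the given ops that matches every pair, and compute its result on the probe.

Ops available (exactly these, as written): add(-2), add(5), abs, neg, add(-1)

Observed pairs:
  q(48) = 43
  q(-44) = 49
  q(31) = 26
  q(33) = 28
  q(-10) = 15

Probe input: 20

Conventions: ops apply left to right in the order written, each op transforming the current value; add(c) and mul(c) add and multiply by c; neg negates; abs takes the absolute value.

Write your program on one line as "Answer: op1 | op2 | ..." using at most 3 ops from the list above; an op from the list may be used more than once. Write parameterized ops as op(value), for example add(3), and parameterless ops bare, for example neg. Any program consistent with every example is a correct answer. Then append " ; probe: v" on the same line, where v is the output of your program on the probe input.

neg | add(5) | abs ; probe: 15

Check, running the answer program on each example:
  48 -> -48 -> -43 -> 43
  -44 -> 44 -> 49 -> 49
  31 -> -31 -> -26 -> 26
  33 -> -33 -> -28 -> 28
  -10 -> 10 -> 15 -> 15
  probe: 20 -> -20 -> -15 -> 15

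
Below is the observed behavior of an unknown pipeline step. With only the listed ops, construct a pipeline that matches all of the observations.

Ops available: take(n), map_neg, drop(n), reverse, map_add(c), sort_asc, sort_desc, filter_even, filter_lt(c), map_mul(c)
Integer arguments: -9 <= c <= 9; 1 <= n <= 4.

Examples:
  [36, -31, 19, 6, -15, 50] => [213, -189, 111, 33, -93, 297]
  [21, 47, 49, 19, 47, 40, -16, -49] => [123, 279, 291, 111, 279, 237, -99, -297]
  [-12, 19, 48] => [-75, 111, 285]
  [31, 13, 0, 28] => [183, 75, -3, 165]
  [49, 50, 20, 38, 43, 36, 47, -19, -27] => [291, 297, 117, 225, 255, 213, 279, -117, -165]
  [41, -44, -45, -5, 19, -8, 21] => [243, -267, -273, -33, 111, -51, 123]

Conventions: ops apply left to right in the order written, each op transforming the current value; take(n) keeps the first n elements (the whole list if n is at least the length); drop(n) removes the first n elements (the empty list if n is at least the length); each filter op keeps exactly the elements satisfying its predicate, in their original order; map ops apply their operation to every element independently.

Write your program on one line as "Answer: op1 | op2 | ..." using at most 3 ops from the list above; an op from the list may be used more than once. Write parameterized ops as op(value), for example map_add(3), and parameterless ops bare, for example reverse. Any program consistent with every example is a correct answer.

map_mul(-6) | map_neg | map_add(-3)

Check, running the answer program on each example:
  [36, -31, 19, 6, -15, 50] -> [-216, 186, -114, -36, 90, -300] -> [216, -186, 114, 36, -90, 300] -> [213, -189, 111, 33, -93, 297]
  [21, 47, 49, 19, 47, 40, -16, -49] -> [-126, -282, -294, -114, -282, -240, 96, 294] -> [126, 282, 294, 114, 282, 240, -96, -294] -> [123, 279, 291, 111, 279, 237, -99, -297]
  [-12, 19, 48] -> [72, -114, -288] -> [-72, 114, 288] -> [-75, 111, 285]
  [31, 13, 0, 28] -> [-186, -78, 0, -168] -> [186, 78, 0, 168] -> [183, 75, -3, 165]
  [49, 50, 20, 38, 43, 36, 47, -19, -27] -> [-294, -300, -120, -228, -258, -216, -282, 114, 162] -> [294, 300, 120, 228, 258, 216, 282, -114, -162] -> [291, 297, 117, 225, 255, 213, 279, -117, -165]
  [41, -44, -45, -5, 19, -8, 21] -> [-246, 264, 270, 30, -114, 48, -126] -> [246, -264, -270, -30, 114, -48, 126] -> [243, -267, -273, -33, 111, -51, 123]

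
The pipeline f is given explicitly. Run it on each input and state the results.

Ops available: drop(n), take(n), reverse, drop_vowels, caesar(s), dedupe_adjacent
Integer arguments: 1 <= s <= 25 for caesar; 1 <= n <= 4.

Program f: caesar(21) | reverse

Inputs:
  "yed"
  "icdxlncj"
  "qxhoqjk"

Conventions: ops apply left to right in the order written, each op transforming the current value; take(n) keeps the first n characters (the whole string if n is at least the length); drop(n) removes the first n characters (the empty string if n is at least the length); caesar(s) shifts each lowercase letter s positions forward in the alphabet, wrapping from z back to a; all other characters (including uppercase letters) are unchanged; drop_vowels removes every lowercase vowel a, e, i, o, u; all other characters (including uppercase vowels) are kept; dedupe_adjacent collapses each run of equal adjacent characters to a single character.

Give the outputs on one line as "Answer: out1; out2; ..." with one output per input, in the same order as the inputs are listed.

Execution, op by op:
  "yed" -> "tzy" -> "yzt"
  "icdxlncj" -> "dxysgixe" -> "exigsyxd"
  "qxhoqjk" -> "lscjlef" -> "feljcsl"

"yzt"; "exigsyxd"; "feljcsl"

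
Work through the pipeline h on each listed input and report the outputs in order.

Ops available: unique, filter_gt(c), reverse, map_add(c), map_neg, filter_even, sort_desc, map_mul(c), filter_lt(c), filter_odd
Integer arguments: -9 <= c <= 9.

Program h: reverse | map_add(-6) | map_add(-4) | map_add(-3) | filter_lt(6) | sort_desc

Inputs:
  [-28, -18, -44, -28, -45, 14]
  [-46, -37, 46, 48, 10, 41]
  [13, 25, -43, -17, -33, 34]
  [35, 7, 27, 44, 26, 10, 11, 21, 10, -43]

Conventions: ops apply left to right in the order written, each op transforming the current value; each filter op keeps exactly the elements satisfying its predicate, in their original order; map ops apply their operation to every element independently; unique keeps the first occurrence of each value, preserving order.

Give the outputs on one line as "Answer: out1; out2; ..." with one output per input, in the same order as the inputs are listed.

Execution, op by op:
  [-28, -18, -44, -28, -45, 14] -> [14, -45, -28, -44, -18, -28] -> [8, -51, -34, -50, -24, -34] -> [4, -55, -38, -54, -28, -38] -> [1, -58, -41, -57, -31, -41] -> [1, -58, -41, -57, -31, -41] -> [1, -31, -41, -41, -57, -58]
  [-46, -37, 46, 48, 10, 41] -> [41, 10, 48, 46, -37, -46] -> [35, 4, 42, 40, -43, -52] -> [31, 0, 38, 36, -47, -56] -> [28, -3, 35, 33, -50, -59] -> [-3, -50, -59] -> [-3, -50, -59]
  [13, 25, -43, -17, -33, 34] -> [34, -33, -17, -43, 25, 13] -> [28, -39, -23, -49, 19, 7] -> [24, -43, -27, -53, 15, 3] -> [21, -46, -30, -56, 12, 0] -> [-46, -30, -56, 0] -> [0, -30, -46, -56]
  [35, 7, 27, 44, 26, 10, 11, 21, 10, -43] -> [-43, 10, 21, 11, 10, 26, 44, 27, 7, 35] -> [-49, 4, 15, 5, 4, 20, 38, 21, 1, 29] -> [-53, 0, 11, 1, 0, 16, 34, 17, -3, 25] -> [-56, -3, 8, -2, -3, 13, 31, 14, -6, 22] -> [-56, -3, -2, -3, -6] -> [-2, -3, -3, -6, -56]

[1, -31, -41, -41, -57, -58]; [-3, -50, -59]; [0, -30, -46, -56]; [-2, -3, -3, -6, -56]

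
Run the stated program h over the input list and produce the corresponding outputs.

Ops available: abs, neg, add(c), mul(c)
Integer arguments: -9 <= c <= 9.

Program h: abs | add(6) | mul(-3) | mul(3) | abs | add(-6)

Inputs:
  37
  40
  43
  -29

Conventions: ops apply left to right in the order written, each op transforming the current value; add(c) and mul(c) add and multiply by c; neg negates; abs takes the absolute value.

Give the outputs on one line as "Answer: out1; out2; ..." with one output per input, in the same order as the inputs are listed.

381; 408; 435; 309

Execution, op by op:
  37 -> 37 -> 43 -> -129 -> -387 -> 387 -> 381
  40 -> 40 -> 46 -> -138 -> -414 -> 414 -> 408
  43 -> 43 -> 49 -> -147 -> -441 -> 441 -> 435
  -29 -> 29 -> 35 -> -105 -> -315 -> 315 -> 309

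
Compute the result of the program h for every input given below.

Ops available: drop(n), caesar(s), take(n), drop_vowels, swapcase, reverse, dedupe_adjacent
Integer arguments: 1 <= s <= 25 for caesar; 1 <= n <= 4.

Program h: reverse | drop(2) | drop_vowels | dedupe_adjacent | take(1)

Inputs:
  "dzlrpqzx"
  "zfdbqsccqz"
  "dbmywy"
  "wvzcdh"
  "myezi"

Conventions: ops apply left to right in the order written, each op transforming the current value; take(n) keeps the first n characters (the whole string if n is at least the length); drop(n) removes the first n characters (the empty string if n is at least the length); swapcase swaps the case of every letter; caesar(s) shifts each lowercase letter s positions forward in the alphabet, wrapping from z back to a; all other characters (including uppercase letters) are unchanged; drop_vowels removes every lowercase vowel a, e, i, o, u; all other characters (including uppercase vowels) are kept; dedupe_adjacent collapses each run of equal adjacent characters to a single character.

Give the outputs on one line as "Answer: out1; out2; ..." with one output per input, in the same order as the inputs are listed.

Execution, op by op:
  "dzlrpqzx" -> "xzqprlzd" -> "qprlzd" -> "qprlzd" -> "qprlzd" -> "q"
  "zfdbqsccqz" -> "zqccsqbdfz" -> "ccsqbdfz" -> "ccsqbdfz" -> "csqbdfz" -> "c"
  "dbmywy" -> "ywymbd" -> "ymbd" -> "ymbd" -> "ymbd" -> "y"
  "wvzcdh" -> "hdczvw" -> "czvw" -> "czvw" -> "czvw" -> "c"
  "myezi" -> "izeym" -> "eym" -> "ym" -> "ym" -> "y"

"q"; "c"; "y"; "c"; "y"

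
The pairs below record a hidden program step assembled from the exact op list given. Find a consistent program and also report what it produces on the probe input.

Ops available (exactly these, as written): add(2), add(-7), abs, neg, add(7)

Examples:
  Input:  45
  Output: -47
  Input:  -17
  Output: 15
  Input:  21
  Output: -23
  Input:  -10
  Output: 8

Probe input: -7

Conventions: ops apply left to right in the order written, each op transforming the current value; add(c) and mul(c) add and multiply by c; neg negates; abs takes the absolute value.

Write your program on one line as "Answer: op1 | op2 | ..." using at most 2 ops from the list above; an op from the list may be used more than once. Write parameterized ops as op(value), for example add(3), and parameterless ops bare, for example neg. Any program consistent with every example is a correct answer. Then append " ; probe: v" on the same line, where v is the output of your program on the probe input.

add(2) | neg ; probe: 5

Check, running the answer program on each example:
  45 -> 47 -> -47
  -17 -> -15 -> 15
  21 -> 23 -> -23
  -10 -> -8 -> 8
  probe: -7 -> -5 -> 5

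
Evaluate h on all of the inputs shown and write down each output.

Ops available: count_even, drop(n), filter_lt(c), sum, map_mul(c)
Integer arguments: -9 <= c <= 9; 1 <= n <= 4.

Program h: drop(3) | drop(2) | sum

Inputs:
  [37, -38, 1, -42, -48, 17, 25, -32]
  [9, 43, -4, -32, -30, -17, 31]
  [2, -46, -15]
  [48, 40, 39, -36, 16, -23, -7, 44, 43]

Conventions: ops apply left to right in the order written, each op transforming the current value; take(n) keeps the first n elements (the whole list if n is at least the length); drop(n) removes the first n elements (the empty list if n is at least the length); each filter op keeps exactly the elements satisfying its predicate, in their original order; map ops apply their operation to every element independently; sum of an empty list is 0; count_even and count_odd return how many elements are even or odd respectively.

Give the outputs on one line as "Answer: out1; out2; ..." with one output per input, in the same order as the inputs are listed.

Execution, op by op:
  [37, -38, 1, -42, -48, 17, 25, -32] -> [-42, -48, 17, 25, -32] -> [17, 25, -32] -> 10
  [9, 43, -4, -32, -30, -17, 31] -> [-32, -30, -17, 31] -> [-17, 31] -> 14
  [2, -46, -15] -> [] -> [] -> 0
  [48, 40, 39, -36, 16, -23, -7, 44, 43] -> [-36, 16, -23, -7, 44, 43] -> [-23, -7, 44, 43] -> 57

10; 14; 0; 57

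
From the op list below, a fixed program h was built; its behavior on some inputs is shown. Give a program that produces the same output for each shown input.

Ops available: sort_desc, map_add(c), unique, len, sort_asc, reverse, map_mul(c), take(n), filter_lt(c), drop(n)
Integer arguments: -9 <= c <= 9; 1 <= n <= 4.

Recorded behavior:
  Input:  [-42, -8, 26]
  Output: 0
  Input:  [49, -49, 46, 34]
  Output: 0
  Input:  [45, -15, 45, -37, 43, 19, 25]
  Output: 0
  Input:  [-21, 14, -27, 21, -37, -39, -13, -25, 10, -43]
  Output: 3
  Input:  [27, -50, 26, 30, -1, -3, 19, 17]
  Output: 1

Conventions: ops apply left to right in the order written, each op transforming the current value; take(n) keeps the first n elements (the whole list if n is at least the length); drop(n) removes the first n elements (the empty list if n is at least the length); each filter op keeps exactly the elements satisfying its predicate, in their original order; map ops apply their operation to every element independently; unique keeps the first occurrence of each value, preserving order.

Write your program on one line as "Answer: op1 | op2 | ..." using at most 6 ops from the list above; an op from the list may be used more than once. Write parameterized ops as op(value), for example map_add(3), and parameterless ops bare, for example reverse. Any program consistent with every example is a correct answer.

drop(3) | drop(2) | reverse | sort_asc | drop(2) | len

Check, running the answer program on each example:
  [-42, -8, 26] -> [] -> [] -> [] -> [] -> [] -> 0
  [49, -49, 46, 34] -> [34] -> [] -> [] -> [] -> [] -> 0
  [45, -15, 45, -37, 43, 19, 25] -> [-37, 43, 19, 25] -> [19, 25] -> [25, 19] -> [19, 25] -> [] -> 0
  [-21, 14, -27, 21, -37, -39, -13, -25, 10, -43] -> [21, -37, -39, -13, -25, 10, -43] -> [-39, -13, -25, 10, -43] -> [-43, 10, -25, -13, -39] -> [-43, -39, -25, -13, 10] -> [-25, -13, 10] -> 3
  [27, -50, 26, 30, -1, -3, 19, 17] -> [30, -1, -3, 19, 17] -> [-3, 19, 17] -> [17, 19, -3] -> [-3, 17, 19] -> [19] -> 1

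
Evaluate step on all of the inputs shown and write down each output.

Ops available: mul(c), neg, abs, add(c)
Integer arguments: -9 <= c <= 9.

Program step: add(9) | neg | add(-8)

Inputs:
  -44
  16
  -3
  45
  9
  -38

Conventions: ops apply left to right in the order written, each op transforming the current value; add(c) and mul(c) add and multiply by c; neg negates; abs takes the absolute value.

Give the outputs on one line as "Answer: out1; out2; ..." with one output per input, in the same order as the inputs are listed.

Execution, op by op:
  -44 -> -35 -> 35 -> 27
  16 -> 25 -> -25 -> -33
  -3 -> 6 -> -6 -> -14
  45 -> 54 -> -54 -> -62
  9 -> 18 -> -18 -> -26
  -38 -> -29 -> 29 -> 21

27; -33; -14; -62; -26; 21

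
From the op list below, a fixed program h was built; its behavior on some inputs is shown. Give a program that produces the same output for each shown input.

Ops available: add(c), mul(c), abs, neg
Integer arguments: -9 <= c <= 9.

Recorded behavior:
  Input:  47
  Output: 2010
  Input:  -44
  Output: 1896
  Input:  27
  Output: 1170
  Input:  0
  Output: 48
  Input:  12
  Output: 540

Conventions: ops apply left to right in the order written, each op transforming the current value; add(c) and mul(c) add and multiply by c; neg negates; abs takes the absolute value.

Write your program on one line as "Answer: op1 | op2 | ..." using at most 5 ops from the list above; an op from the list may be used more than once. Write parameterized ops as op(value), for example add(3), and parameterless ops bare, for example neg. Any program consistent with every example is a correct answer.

mul(-7) | add(1) | abs | add(7) | mul(6)

Check, running the answer program on each example:
  47 -> -329 -> -328 -> 328 -> 335 -> 2010
  -44 -> 308 -> 309 -> 309 -> 316 -> 1896
  27 -> -189 -> -188 -> 188 -> 195 -> 1170
  0 -> 0 -> 1 -> 1 -> 8 -> 48
  12 -> -84 -> -83 -> 83 -> 90 -> 540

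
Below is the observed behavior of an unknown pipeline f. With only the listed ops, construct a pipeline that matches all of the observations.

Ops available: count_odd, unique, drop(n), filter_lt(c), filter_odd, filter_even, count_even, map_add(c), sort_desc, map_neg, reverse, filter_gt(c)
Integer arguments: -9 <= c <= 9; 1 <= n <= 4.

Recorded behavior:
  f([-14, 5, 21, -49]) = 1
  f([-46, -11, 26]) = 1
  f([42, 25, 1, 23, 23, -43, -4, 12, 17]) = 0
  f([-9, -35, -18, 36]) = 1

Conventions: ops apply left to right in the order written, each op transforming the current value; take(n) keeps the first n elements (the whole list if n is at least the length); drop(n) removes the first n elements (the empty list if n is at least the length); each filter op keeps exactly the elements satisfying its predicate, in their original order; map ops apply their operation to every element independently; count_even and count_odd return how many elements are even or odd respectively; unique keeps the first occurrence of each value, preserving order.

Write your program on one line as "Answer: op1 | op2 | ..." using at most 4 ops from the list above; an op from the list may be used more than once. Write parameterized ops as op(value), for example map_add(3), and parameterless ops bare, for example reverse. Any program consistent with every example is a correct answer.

sort_desc | filter_lt(-6) | count_even

Check, running the answer program on each example:
  [-14, 5, 21, -49] -> [21, 5, -14, -49] -> [-14, -49] -> 1
  [-46, -11, 26] -> [26, -11, -46] -> [-11, -46] -> 1
  [42, 25, 1, 23, 23, -43, -4, 12, 17] -> [42, 25, 23, 23, 17, 12, 1, -4, -43] -> [-43] -> 0
  [-9, -35, -18, 36] -> [36, -9, -18, -35] -> [-9, -18, -35] -> 1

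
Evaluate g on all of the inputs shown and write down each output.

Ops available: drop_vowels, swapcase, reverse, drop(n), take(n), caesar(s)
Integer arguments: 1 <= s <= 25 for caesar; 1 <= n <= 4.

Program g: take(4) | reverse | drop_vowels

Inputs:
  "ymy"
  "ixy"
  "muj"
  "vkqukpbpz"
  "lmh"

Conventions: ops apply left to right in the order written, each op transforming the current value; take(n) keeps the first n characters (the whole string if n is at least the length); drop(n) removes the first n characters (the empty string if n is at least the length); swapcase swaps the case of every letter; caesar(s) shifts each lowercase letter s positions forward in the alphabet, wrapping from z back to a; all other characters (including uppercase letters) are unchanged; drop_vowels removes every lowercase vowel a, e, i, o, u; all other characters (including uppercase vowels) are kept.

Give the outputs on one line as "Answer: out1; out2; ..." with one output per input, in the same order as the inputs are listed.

"ymy"; "yx"; "jm"; "qkv"; "hml"

Execution, op by op:
  "ymy" -> "ymy" -> "ymy" -> "ymy"
  "ixy" -> "ixy" -> "yxi" -> "yx"
  "muj" -> "muj" -> "jum" -> "jm"
  "vkqukpbpz" -> "vkqu" -> "uqkv" -> "qkv"
  "lmh" -> "lmh" -> "hml" -> "hml"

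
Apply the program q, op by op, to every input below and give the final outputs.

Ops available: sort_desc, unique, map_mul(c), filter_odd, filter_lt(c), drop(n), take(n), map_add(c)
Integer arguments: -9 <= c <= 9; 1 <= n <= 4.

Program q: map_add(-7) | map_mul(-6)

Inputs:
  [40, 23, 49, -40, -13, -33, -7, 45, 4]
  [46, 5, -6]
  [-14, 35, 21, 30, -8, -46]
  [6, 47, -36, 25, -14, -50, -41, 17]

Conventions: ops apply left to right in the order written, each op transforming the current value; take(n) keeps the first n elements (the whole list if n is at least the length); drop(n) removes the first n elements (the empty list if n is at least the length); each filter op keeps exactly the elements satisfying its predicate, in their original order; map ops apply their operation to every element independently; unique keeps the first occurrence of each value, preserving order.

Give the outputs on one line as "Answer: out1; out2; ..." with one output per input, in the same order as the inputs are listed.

[-198, -96, -252, 282, 120, 240, 84, -228, 18]; [-234, 12, 78]; [126, -168, -84, -138, 90, 318]; [6, -240, 258, -108, 126, 342, 288, -60]

Execution, op by op:
  [40, 23, 49, -40, -13, -33, -7, 45, 4] -> [33, 16, 42, -47, -20, -40, -14, 38, -3] -> [-198, -96, -252, 282, 120, 240, 84, -228, 18]
  [46, 5, -6] -> [39, -2, -13] -> [-234, 12, 78]
  [-14, 35, 21, 30, -8, -46] -> [-21, 28, 14, 23, -15, -53] -> [126, -168, -84, -138, 90, 318]
  [6, 47, -36, 25, -14, -50, -41, 17] -> [-1, 40, -43, 18, -21, -57, -48, 10] -> [6, -240, 258, -108, 126, 342, 288, -60]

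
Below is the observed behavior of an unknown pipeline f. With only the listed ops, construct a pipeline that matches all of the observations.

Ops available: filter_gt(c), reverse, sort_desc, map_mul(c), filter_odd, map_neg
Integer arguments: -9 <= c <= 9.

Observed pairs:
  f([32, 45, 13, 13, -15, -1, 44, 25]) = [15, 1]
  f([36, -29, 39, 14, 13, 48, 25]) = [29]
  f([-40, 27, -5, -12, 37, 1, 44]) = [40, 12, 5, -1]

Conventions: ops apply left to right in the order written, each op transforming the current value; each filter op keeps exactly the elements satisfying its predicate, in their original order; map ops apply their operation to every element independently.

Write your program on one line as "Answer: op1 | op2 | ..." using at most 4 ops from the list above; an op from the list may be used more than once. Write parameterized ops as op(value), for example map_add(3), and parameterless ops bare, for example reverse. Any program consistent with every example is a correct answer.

map_neg | sort_desc | filter_gt(-4)

Check, running the answer program on each example:
  [32, 45, 13, 13, -15, -1, 44, 25] -> [-32, -45, -13, -13, 15, 1, -44, -25] -> [15, 1, -13, -13, -25, -32, -44, -45] -> [15, 1]
  [36, -29, 39, 14, 13, 48, 25] -> [-36, 29, -39, -14, -13, -48, -25] -> [29, -13, -14, -25, -36, -39, -48] -> [29]
  [-40, 27, -5, -12, 37, 1, 44] -> [40, -27, 5, 12, -37, -1, -44] -> [40, 12, 5, -1, -27, -37, -44] -> [40, 12, 5, -1]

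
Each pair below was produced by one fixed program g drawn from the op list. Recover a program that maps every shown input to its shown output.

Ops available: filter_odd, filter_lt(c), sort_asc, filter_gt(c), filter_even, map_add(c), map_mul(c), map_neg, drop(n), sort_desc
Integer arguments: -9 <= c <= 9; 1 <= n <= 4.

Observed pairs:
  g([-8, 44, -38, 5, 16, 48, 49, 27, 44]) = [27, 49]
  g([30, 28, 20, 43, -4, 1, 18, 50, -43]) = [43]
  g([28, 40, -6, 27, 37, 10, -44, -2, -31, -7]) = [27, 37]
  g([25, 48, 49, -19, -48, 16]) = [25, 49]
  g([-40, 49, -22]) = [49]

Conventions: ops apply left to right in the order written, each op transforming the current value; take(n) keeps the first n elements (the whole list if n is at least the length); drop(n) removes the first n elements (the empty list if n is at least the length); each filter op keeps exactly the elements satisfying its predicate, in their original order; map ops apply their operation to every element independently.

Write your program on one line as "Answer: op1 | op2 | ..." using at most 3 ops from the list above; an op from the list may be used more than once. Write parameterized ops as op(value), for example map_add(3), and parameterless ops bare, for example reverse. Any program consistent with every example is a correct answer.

filter_odd | filter_gt(6) | sort_asc

Check, running the answer program on each example:
  [-8, 44, -38, 5, 16, 48, 49, 27, 44] -> [5, 49, 27] -> [49, 27] -> [27, 49]
  [30, 28, 20, 43, -4, 1, 18, 50, -43] -> [43, 1, -43] -> [43] -> [43]
  [28, 40, -6, 27, 37, 10, -44, -2, -31, -7] -> [27, 37, -31, -7] -> [27, 37] -> [27, 37]
  [25, 48, 49, -19, -48, 16] -> [25, 49, -19] -> [25, 49] -> [25, 49]
  [-40, 49, -22] -> [49] -> [49] -> [49]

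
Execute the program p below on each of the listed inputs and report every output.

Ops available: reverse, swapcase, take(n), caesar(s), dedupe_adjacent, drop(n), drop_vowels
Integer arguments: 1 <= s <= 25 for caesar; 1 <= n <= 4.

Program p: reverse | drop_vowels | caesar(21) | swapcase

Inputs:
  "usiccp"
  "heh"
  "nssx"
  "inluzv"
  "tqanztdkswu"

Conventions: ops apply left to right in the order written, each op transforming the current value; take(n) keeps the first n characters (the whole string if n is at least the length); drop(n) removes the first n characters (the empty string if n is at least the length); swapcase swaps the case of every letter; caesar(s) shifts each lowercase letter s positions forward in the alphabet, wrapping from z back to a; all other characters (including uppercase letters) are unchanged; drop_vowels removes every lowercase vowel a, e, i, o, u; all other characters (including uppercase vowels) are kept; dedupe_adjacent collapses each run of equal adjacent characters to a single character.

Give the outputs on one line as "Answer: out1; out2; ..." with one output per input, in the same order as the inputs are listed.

"KXXN"; "CC"; "SNNI"; "QUGI"; "RNFYOUILO"

Execution, op by op:
  "usiccp" -> "pccisu" -> "pccs" -> "kxxn" -> "KXXN"
  "heh" -> "heh" -> "hh" -> "cc" -> "CC"
  "nssx" -> "xssn" -> "xssn" -> "snni" -> "SNNI"
  "inluzv" -> "vzulni" -> "vzln" -> "qugi" -> "QUGI"
  "tqanztdkswu" -> "uwskdtznaqt" -> "wskdtznqt" -> "rnfyouilo" -> "RNFYOUILO"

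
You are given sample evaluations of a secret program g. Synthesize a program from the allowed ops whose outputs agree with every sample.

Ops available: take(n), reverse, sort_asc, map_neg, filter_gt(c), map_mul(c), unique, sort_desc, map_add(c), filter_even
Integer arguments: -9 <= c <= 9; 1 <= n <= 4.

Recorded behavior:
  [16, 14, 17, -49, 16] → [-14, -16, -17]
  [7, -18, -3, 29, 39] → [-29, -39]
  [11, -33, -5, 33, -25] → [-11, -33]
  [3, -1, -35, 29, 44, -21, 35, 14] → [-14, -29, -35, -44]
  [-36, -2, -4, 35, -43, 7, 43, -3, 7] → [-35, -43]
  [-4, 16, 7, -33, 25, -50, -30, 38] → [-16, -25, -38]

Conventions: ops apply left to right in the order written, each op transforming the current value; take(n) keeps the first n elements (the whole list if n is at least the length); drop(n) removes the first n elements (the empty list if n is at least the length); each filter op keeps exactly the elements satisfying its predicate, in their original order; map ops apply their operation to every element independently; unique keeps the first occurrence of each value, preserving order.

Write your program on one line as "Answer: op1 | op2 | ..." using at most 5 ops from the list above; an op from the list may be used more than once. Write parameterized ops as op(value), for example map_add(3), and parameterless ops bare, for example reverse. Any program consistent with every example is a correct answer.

sort_desc | filter_gt(8) | reverse | unique | map_neg

Check, running the answer program on each example:
  [16, 14, 17, -49, 16] -> [17, 16, 16, 14, -49] -> [17, 16, 16, 14] -> [14, 16, 16, 17] -> [14, 16, 17] -> [-14, -16, -17]
  [7, -18, -3, 29, 39] -> [39, 29, 7, -3, -18] -> [39, 29] -> [29, 39] -> [29, 39] -> [-29, -39]
  [11, -33, -5, 33, -25] -> [33, 11, -5, -25, -33] -> [33, 11] -> [11, 33] -> [11, 33] -> [-11, -33]
  [3, -1, -35, 29, 44, -21, 35, 14] -> [44, 35, 29, 14, 3, -1, -21, -35] -> [44, 35, 29, 14] -> [14, 29, 35, 44] -> [14, 29, 35, 44] -> [-14, -29, -35, -44]
  [-36, -2, -4, 35, -43, 7, 43, -3, 7] -> [43, 35, 7, 7, -2, -3, -4, -36, -43] -> [43, 35] -> [35, 43] -> [35, 43] -> [-35, -43]
  [-4, 16, 7, -33, 25, -50, -30, 38] -> [38, 25, 16, 7, -4, -30, -33, -50] -> [38, 25, 16] -> [16, 25, 38] -> [16, 25, 38] -> [-16, -25, -38]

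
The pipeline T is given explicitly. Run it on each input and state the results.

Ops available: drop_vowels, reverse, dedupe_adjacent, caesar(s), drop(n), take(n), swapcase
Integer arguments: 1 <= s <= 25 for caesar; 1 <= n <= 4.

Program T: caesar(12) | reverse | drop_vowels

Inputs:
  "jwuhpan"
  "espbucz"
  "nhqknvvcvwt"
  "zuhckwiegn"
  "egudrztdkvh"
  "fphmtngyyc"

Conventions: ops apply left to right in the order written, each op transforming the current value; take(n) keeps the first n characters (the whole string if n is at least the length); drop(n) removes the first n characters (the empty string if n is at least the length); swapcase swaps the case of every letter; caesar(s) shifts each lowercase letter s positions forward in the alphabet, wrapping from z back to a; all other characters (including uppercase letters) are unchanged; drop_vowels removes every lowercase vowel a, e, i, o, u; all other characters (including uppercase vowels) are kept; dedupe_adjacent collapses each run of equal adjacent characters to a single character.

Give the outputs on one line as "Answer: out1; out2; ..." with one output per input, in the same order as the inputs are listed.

Execution, op by op:
  "jwuhpan" -> "vigtbmz" -> "zmbtgiv" -> "zmbtgv"
  "espbucz" -> "qebngol" -> "lognbeq" -> "lgnbq"
  "nhqknvvcvwt" -> "ztcwzhhohif" -> "fihohhzwctz" -> "fhhhzwctz"
  "zuhckwiegn" -> "lgtowiuqsz" -> "zsquiwotgl" -> "zsqwtgl"
  "egudrztdkvh" -> "qsgpdlfpwht" -> "thwpfldpgsq" -> "thwpfldpgsq"
  "fphmtngyyc" -> "rbtyfzskko" -> "okkszfytbr" -> "kkszfytbr"

"zmbtgv"; "lgnbq"; "fhhhzwctz"; "zsqwtgl"; "thwpfldpgsq"; "kkszfytbr"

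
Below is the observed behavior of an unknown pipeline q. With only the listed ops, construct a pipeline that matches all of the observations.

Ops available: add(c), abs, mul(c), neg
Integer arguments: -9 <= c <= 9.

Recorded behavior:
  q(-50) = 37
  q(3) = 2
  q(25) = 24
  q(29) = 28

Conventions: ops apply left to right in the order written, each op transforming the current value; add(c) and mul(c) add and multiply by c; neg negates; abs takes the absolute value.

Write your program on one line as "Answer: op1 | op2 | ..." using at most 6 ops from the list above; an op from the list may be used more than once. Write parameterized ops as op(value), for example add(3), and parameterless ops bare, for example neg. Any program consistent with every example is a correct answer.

add(-2) | neg | add(-8) | abs | add(-7)

Check, running the answer program on each example:
  -50 -> -52 -> 52 -> 44 -> 44 -> 37
  3 -> 1 -> -1 -> -9 -> 9 -> 2
  25 -> 23 -> -23 -> -31 -> 31 -> 24
  29 -> 27 -> -27 -> -35 -> 35 -> 28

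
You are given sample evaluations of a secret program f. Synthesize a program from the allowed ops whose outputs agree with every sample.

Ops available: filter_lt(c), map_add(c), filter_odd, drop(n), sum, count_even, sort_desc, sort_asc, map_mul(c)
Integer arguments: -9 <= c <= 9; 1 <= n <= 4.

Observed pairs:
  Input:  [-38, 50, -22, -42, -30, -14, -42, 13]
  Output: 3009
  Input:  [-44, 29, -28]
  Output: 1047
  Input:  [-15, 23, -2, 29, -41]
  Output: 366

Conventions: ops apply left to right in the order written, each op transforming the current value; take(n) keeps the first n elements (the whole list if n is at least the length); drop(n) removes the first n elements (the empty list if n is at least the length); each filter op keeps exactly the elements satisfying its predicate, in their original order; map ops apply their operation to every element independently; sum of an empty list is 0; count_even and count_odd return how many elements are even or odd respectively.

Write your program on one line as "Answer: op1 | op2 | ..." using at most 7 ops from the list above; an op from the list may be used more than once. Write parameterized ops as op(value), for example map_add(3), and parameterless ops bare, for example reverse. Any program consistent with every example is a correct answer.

map_mul(-3) | map_add(6) | map_mul(7) | map_add(6) | sort_desc | sum

Check, running the answer program on each example:
  [-38, 50, -22, -42, -30, -14, -42, 13] -> [114, -150, 66, 126, 90, 42, 126, -39] -> [120, -144, 72, 132, 96, 48, 132, -33] -> [840, -1008, 504, 924, 672, 336, 924, -231] -> [846, -1002, 510, 930, 678, 342, 930, -225] -> [930, 930, 846, 678, 510, 342, -225, -1002] -> 3009
  [-44, 29, -28] -> [132, -87, 84] -> [138, -81, 90] -> [966, -567, 630] -> [972, -561, 636] -> [972, 636, -561] -> 1047
  [-15, 23, -2, 29, -41] -> [45, -69, 6, -87, 123] -> [51, -63, 12, -81, 129] -> [357, -441, 84, -567, 903] -> [363, -435, 90, -561, 909] -> [909, 363, 90, -435, -561] -> 366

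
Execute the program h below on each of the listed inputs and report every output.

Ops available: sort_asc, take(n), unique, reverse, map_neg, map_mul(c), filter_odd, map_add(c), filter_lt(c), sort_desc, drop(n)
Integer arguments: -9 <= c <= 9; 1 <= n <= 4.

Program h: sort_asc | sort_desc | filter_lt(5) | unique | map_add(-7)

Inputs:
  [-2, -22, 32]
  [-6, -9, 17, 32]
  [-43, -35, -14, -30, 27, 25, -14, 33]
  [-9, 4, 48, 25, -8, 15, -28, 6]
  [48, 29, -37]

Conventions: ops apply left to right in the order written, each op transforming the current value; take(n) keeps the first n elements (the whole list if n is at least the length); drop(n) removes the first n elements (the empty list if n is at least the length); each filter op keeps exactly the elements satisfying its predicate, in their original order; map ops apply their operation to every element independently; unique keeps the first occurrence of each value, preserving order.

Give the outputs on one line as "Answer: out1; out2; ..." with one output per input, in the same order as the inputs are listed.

Execution, op by op:
  [-2, -22, 32] -> [-22, -2, 32] -> [32, -2, -22] -> [-2, -22] -> [-2, -22] -> [-9, -29]
  [-6, -9, 17, 32] -> [-9, -6, 17, 32] -> [32, 17, -6, -9] -> [-6, -9] -> [-6, -9] -> [-13, -16]
  [-43, -35, -14, -30, 27, 25, -14, 33] -> [-43, -35, -30, -14, -14, 25, 27, 33] -> [33, 27, 25, -14, -14, -30, -35, -43] -> [-14, -14, -30, -35, -43] -> [-14, -30, -35, -43] -> [-21, -37, -42, -50]
  [-9, 4, 48, 25, -8, 15, -28, 6] -> [-28, -9, -8, 4, 6, 15, 25, 48] -> [48, 25, 15, 6, 4, -8, -9, -28] -> [4, -8, -9, -28] -> [4, -8, -9, -28] -> [-3, -15, -16, -35]
  [48, 29, -37] -> [-37, 29, 48] -> [48, 29, -37] -> [-37] -> [-37] -> [-44]

[-9, -29]; [-13, -16]; [-21, -37, -42, -50]; [-3, -15, -16, -35]; [-44]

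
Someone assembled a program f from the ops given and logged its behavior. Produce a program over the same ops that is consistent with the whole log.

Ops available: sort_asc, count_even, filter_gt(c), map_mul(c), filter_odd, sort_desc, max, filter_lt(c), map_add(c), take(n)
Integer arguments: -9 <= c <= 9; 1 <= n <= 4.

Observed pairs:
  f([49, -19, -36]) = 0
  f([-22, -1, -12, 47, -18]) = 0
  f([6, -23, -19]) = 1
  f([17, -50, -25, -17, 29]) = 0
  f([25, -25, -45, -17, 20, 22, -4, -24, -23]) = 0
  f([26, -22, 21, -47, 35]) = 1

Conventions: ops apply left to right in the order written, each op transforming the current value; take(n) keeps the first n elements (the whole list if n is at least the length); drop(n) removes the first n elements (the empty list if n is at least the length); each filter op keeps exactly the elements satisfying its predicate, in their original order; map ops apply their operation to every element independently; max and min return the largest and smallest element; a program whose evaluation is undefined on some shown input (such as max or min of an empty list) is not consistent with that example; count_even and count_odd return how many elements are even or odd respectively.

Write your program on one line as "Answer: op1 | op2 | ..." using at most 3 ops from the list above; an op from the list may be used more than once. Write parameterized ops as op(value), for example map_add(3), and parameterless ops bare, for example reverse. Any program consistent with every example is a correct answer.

take(1) | filter_gt(-8) | count_even

Check, running the answer program on each example:
  [49, -19, -36] -> [49] -> [49] -> 0
  [-22, -1, -12, 47, -18] -> [-22] -> [] -> 0
  [6, -23, -19] -> [6] -> [6] -> 1
  [17, -50, -25, -17, 29] -> [17] -> [17] -> 0
  [25, -25, -45, -17, 20, 22, -4, -24, -23] -> [25] -> [25] -> 0
  [26, -22, 21, -47, 35] -> [26] -> [26] -> 1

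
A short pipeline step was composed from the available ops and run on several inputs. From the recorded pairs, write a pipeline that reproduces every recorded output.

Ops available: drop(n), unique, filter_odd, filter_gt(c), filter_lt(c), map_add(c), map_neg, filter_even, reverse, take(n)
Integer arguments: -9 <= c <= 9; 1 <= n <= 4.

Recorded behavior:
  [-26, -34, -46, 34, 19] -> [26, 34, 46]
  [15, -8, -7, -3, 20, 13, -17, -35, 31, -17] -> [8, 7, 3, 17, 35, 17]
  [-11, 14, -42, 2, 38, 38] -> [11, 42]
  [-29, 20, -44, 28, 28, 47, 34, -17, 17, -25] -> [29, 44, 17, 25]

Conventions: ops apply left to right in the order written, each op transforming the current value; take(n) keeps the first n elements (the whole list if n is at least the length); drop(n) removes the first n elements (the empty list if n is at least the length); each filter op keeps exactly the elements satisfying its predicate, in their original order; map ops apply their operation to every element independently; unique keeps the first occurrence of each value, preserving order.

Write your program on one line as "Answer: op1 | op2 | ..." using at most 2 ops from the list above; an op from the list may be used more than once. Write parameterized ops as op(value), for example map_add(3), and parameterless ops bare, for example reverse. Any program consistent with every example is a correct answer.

map_neg | filter_gt(-2)

Check, running the answer program on each example:
  [-26, -34, -46, 34, 19] -> [26, 34, 46, -34, -19] -> [26, 34, 46]
  [15, -8, -7, -3, 20, 13, -17, -35, 31, -17] -> [-15, 8, 7, 3, -20, -13, 17, 35, -31, 17] -> [8, 7, 3, 17, 35, 17]
  [-11, 14, -42, 2, 38, 38] -> [11, -14, 42, -2, -38, -38] -> [11, 42]
  [-29, 20, -44, 28, 28, 47, 34, -17, 17, -25] -> [29, -20, 44, -28, -28, -47, -34, 17, -17, 25] -> [29, 44, 17, 25]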